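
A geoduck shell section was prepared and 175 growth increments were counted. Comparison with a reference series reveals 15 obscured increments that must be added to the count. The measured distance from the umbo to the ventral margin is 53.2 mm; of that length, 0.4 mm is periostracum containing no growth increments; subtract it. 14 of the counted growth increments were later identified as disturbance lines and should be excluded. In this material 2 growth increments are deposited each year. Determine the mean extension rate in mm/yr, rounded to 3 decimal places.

0.600 mm/yr

Correcting the raw count gives 175 − 14 + 15 = 176 true growth increments.
Dividing by 2 growth increments per year: 176 / 2 = 88 years.
Removing the 0.4 mm offcut leaves 53.2 − 0.4 = 52.8 mm.
Extension rate ≈ 52.8 / 88 = 0.600 mm/yr.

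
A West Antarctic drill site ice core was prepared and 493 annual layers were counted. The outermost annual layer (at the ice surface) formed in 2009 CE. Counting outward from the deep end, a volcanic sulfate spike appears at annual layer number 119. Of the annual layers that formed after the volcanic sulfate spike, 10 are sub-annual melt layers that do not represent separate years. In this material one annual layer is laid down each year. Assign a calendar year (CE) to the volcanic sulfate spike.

1645 CE

493 − 119 = 374 annual layers lie beyond the volcanic sulfate spike toward the ice surface.
Excluding 10 false annual layers: 374 − 10 = 364.
The annual layer at the ice surface is 2009 CE, so the volcanic sulfate spike dates to 2009 − 364 = 1645 CE.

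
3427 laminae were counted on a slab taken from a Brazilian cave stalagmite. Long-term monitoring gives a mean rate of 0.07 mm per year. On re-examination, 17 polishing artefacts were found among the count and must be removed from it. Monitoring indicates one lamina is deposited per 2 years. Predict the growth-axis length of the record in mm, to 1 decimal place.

True lamina count = 3427 − 17 = 3410.
At 2 years per lamina, 3410 × 2 = 6820 years.
6820 years at 0.07 mm/year gives 0.07 × 6820 = 477.4 mm.

477.4 mm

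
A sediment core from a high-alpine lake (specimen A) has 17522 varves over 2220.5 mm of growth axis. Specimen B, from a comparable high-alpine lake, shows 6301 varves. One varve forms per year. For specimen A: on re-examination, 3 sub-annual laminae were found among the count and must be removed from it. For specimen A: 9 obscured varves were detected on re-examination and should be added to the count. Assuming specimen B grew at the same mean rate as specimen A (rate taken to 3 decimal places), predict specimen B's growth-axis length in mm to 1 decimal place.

Specimen A: correcting the raw count gives 17522 − 3 + 9 = 17528 true varves.
A: Extension rate ≈ 2220.5 / 17528 = 0.127 mm per year.
B's length ≈ 0.127 × 6301 = 800.2 mm.

800.2 mm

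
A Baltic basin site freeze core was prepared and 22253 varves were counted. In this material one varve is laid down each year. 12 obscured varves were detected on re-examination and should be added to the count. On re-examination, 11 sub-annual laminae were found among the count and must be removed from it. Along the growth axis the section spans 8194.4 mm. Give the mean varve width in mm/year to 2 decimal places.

0.37 mm/year

Correcting the raw count gives 22253 − 11 + 12 = 22254 true varves.
8194.4 mm over 22254 years gives 8194.4 / 22254 ≈ 0.37 mm/year.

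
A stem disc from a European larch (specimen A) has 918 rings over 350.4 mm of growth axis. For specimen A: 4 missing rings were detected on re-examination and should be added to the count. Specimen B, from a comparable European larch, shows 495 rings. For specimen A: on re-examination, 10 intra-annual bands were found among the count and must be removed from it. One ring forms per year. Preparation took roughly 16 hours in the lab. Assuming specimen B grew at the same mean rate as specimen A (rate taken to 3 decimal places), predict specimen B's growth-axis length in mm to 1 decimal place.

190.1 mm

Specimen A: correcting the raw count gives 918 − 10 + 4 = 912 true rings.
A: Extension rate ≈ 350.4 / 912 = 0.384 mm/year.
B's length ≈ 0.384 × 495 = 190.1 mm.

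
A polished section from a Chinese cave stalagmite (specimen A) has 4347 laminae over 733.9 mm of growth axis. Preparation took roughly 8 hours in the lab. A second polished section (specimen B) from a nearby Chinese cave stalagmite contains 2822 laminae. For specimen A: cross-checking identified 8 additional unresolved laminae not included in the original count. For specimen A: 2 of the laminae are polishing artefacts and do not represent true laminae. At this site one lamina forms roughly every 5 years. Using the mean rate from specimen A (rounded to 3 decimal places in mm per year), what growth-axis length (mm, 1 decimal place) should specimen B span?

479.7 mm

Specimen A: true lamina count = 4347 − 2 + 8 = 4353.
Specimen A: 4353 laminae at 5 years each span 4353 × 5 = 21765 years.
A: Mean rate = 733.9 mm / 21765 years ≈ 0.034 mm/yr.
Specimen B: multiplying by 5 years per lamina: 2822 × 5 = 14110 years. B's length ≈ 0.034 × 14110 = 479.7 mm.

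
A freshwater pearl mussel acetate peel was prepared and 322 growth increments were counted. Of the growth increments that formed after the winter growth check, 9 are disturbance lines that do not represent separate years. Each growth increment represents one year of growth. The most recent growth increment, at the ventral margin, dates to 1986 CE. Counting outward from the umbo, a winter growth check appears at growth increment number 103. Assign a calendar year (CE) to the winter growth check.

322 − 103 = 219 growth increments lie beyond the winter growth check toward the ventral margin.
219 − 9 false = 210 true growth increments after the winter growth check.
The growth increment at the ventral margin is 1986 CE, so the winter growth check dates to 1986 − 210 = 1776 CE.

1776 CE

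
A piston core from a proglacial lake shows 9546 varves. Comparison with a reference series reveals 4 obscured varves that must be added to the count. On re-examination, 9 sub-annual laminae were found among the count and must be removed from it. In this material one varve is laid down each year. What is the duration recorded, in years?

After corrections the count is 9546 − 9 + 4 = 9541 varves.
At one varve per year, that is 9541 years.

9541 yr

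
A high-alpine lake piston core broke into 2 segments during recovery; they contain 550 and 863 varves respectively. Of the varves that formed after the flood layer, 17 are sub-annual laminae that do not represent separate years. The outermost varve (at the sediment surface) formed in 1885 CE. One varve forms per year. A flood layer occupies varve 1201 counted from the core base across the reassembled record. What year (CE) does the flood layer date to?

1690 CE

Total varves = 550 + 863 = 1413.
The flood layer sits at varve 1201 from the core base, so 1413 − 1201 = 212 varves formed after it.
Removing the 17 false varves leaves 212 − 17 = 195 true varves beyond the flood layer.
1885 − 195 = 1690 CE.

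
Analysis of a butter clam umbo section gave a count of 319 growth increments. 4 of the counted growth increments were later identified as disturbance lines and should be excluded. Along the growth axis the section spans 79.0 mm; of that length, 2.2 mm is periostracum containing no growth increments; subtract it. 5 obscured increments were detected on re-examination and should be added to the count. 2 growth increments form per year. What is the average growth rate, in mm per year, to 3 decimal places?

0.480 mm per year

Correcting the raw count gives 319 − 4 + 5 = 320 true growth increments.
With 2 growth increments per year, 320 / 2 = 160 years.
Removing the 2.2 mm offcut leaves 79.0 − 2.2 = 76.8 mm.
Extension rate ≈ 76.8 / 160 = 0.480 mm per year.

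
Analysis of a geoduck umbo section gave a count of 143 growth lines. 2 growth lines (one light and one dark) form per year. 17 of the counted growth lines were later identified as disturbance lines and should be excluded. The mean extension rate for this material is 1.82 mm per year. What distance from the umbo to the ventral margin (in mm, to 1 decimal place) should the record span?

Adjusted count: 143 − 17 = 126 growth lines.
With 2 growth lines per year, 126 / 2 = 63 years.
Length ≈ 1.82 × 63 = 114.7 mm.

114.7 mm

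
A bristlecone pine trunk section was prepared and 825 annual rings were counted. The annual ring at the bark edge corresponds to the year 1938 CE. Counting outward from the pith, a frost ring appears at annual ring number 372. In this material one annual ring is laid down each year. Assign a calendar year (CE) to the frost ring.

1485 CE

Between annual ring 372 and the bark edge there are 825 − 372 = 453 annual rings.
Counting back 453 years from 1938 CE places the frost ring in 1938 − 453 = 1485 CE.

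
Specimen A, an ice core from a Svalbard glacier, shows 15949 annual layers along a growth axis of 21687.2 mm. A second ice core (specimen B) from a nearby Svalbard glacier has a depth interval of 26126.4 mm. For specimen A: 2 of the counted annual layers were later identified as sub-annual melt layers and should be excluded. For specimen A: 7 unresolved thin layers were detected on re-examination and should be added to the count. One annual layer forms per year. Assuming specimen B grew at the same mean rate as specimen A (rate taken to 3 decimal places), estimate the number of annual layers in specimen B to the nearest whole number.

19225 annual layers

Specimen A: adjusted count: 15949 − 2 + 7 = 15954 annual layers.
A: 21687.2 mm over 15954 years gives 21687.2 / 15954 ≈ 1.359 mm/yr.
Specimen B: 26126.4 mm / 1.359 mm per year = 19224.72 years ≈ 19225 annual layers.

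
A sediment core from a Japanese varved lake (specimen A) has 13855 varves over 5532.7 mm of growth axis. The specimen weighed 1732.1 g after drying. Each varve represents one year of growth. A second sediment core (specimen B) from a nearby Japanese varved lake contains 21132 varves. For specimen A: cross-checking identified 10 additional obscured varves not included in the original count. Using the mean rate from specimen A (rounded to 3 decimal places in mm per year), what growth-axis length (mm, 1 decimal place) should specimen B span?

Specimen A: adjusted count: 13855 + 10 = 13865 varves.
A: Mean rate = 5532.7 mm / 13865 years ≈ 0.399 mm per year.
For B, 0.399 mm/year × 21132 years = 8431.7 mm.

8431.7 mm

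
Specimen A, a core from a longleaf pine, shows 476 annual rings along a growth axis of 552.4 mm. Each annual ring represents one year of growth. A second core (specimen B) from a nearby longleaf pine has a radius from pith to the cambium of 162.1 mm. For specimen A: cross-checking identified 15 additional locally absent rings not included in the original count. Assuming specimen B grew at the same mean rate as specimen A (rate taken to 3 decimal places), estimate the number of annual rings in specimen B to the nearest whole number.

144 annual rings

Specimen A: correcting the raw count gives 476 + 15 = 491 true annual rings.
A: Mean rate = 552.4 mm / 491 years ≈ 1.125 mm/yr.
Specimen B: 162.1 mm / 1.125 mm per year = 144.09 years ≈ 144 annual rings.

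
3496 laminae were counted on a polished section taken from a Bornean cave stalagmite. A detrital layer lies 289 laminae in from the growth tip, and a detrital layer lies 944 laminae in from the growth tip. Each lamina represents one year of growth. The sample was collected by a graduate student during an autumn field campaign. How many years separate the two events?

655 years

944 − 289 = 655 laminae lie between the two events.
One lamina per year makes the interval 655 years.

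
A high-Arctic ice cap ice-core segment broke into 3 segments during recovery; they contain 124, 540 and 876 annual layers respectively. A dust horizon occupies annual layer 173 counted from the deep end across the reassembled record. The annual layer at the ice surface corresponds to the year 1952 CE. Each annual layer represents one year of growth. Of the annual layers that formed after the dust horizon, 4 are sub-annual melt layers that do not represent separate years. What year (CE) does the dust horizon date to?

Total annual layers = 124 + 540 + 876 = 1540.
The dust horizon sits at annual layer 173 from the deep end, so 1540 − 173 = 1367 annual layers formed after it.
Excluding 4 false annual layers: 1367 − 4 = 1363.
1952 − 1363 = 589 CE.

589 CE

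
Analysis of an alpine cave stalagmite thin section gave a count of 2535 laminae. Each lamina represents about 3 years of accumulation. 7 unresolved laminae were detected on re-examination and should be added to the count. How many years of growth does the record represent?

7626 years

Adjusted count: 2535 + 7 = 2542 laminae.
Multiplying by 3 years per lamina: 2542 × 3 = 7626 years.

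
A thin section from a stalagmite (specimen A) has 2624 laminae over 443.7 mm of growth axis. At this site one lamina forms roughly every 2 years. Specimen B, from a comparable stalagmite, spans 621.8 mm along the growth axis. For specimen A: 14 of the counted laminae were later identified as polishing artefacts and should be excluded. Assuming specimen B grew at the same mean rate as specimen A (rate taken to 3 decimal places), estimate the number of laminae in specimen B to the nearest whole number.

3658 laminae

Specimen A: adjusted count: 2624 − 14 = 2610 laminae.
Specimen A: 2610 laminae at 2 years each span 2610 × 2 = 5220 years.
A: Extension rate ≈ 443.7 / 5220 = 0.085 mm/year.
For B, 621.8 / 0.085 = 7315.29 years; at 2 years per lamina that is 7315.29 / 2 ≈ 3658 laminae.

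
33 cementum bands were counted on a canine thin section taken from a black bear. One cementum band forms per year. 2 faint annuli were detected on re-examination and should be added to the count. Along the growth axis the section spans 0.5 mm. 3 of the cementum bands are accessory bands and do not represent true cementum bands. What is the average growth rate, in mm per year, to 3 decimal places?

0.016 mm per year

After corrections the count is 33 − 3 + 2 = 32 cementum bands.
Extension rate ≈ 0.5 / 32 = 0.016 mm per year.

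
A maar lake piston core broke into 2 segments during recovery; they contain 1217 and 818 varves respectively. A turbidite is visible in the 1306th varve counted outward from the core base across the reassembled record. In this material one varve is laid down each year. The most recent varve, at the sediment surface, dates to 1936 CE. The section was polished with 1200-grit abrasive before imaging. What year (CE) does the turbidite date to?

Total varves = 1217 + 818 = 2035.
2035 − 1306 = 729 varves lie beyond the turbidite toward the sediment surface.
The varve at the sediment surface is 1936 CE, so the turbidite dates to 1936 − 729 = 1207 CE.

1207 CE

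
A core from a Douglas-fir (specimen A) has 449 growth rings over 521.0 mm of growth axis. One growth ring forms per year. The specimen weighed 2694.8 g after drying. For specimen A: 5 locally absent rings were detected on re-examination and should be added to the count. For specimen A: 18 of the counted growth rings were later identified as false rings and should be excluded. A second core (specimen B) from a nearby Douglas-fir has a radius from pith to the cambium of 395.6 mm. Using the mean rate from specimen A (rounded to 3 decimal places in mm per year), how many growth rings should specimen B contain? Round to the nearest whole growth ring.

331 growth rings

Specimen A: correcting the raw count gives 449 − 18 + 5 = 436 true growth rings.
A: 521.0 mm over 436 years gives 521.0 / 436 ≈ 1.195 mm per year.
For B, 395.6 / 1.195 = 331.05 years ≈ 331 growth rings.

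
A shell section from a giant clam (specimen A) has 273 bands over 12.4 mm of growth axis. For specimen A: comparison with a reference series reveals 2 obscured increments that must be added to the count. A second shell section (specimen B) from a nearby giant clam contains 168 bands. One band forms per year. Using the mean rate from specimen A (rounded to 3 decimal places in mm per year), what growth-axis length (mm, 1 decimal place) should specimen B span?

Specimen A: after corrections the count is 273 + 2 = 275 bands.
A: Extension rate ≈ 12.4 / 275 = 0.045 mm/year.
For B, 0.045 mm/year × 168 years = 7.6 mm.

7.6 mm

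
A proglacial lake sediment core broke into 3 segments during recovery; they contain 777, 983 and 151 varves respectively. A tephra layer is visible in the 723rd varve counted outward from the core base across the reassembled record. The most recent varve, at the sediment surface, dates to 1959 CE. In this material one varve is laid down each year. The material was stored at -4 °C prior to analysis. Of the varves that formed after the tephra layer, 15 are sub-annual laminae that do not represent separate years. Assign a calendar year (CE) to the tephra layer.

Total varves = 777 + 983 + 151 = 1911.
The tephra layer sits at varve 723 from the core base, so 1911 − 723 = 1188 varves formed after it.
Removing the 15 false varves leaves 1188 − 15 = 1173 true varves beyond the tephra layer.
Counting back 1173 years from 1959 CE places the tephra layer in 1959 − 1173 = 786 CE.

786 CE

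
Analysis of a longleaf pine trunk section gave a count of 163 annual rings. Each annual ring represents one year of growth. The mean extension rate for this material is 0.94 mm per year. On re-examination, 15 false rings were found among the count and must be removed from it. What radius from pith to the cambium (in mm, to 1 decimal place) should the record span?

True annual ring count = 163 − 15 = 148.
Length ≈ 0.94 × 148 = 139.1 mm.

139.1 mm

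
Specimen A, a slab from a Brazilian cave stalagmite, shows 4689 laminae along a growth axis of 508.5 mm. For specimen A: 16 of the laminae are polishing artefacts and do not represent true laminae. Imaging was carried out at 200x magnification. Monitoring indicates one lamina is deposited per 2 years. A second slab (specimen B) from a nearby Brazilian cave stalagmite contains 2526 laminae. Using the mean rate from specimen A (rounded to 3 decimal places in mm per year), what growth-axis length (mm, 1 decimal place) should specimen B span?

Specimen A: true lamina count = 4689 − 16 = 4673.
Specimen A: at 2 years per lamina, 4673 × 2 = 9346 years.
A: 508.5 mm over 9346 years gives 508.5 / 9346 ≈ 0.054 mm per year.
Specimen B: multiplying by 2 years per lamina: 2526 × 2 = 5052 years. Length of B = 0.054 × 5052 = 272.8 mm.

272.8 mm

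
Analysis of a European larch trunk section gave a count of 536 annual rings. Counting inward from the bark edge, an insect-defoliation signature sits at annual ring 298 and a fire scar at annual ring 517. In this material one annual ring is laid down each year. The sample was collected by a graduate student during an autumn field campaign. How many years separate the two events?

219 years

Separation: 517 − 298 = 219 annual rings.
One annual ring per year makes the interval 219 years.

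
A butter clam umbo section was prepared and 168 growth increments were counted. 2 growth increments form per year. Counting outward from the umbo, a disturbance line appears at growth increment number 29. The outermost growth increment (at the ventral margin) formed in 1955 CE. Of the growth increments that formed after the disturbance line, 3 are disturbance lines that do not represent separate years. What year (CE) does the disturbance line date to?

The disturbance line sits at growth increment 29 from the umbo, so 168 − 29 = 139 growth increments formed after it.
139 − 3 false = 136 true growth increments after the disturbance line.
Dividing by 2 growth increments per year: 136 / 2 = 68 years.
1955 − 68 = 1887 CE.

1887 CE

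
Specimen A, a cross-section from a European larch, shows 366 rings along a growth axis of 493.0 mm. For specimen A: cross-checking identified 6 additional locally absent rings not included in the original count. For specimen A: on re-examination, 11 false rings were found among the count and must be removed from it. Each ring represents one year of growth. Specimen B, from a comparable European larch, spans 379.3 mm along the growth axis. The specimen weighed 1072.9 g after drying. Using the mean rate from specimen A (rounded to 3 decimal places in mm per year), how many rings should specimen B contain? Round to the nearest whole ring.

278 rings

Specimen A: adjusted count: 366 − 11 + 6 = 361 rings.
A: Extension rate ≈ 493.0 / 361 = 1.366 mm per year.
B spans 379.3 / 1.366 = 277.67 years ≈ 278 rings.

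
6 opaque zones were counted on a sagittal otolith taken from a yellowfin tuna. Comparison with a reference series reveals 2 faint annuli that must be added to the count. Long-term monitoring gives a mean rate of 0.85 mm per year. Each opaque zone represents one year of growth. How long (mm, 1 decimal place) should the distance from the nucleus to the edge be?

6.8 mm

Adjusted count: 6 + 2 = 8 opaque zones.
Length ≈ 0.85 × 8 = 6.8 mm.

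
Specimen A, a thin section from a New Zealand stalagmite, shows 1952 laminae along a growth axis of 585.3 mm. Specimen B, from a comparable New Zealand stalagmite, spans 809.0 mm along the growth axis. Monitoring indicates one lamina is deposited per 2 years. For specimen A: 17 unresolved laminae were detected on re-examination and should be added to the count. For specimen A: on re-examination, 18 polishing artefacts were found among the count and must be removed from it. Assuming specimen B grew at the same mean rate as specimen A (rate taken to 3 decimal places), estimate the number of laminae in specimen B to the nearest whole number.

2697 laminae

Specimen A: correcting the raw count gives 1952 − 18 + 17 = 1951 true laminae.
Specimen A: 1951 laminae at 2 years each span 1951 × 2 = 3902 years.
A: Mean rate = 585.3 mm / 3902 years ≈ 0.150 mm/yr.
B spans 809.0 / 0.150 = 5393.33 years; at 2 years per lamina that is 5393.33 / 2 ≈ 2697 laminae.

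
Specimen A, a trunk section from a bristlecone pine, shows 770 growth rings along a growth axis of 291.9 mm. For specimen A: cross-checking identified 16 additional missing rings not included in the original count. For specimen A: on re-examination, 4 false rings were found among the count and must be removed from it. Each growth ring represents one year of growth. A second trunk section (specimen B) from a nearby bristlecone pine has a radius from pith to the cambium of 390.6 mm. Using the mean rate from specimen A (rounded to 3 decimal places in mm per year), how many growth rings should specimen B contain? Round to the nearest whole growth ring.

1047 growth rings

Specimen A: adjusted count: 770 − 4 + 16 = 782 growth rings.
A: 291.9 mm over 782 years gives 291.9 / 782 ≈ 0.373 mm per year.
B spans 390.6 / 0.373 = 1047.18 years ≈ 1047 growth rings.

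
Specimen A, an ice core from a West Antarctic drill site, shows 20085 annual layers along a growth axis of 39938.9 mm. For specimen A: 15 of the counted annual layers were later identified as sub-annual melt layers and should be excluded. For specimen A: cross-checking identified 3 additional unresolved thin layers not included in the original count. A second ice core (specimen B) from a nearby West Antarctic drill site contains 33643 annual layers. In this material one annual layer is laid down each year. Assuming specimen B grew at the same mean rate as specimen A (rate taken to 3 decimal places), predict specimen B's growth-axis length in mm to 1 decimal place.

66949.6 mm

Specimen A: correcting the raw count gives 20085 − 15 + 3 = 20073 true annual layers.
A: 39938.9 mm over 20073 years gives 39938.9 / 20073 ≈ 1.990 mm per year.
B's length ≈ 1.990 × 33643 = 66949.6 mm.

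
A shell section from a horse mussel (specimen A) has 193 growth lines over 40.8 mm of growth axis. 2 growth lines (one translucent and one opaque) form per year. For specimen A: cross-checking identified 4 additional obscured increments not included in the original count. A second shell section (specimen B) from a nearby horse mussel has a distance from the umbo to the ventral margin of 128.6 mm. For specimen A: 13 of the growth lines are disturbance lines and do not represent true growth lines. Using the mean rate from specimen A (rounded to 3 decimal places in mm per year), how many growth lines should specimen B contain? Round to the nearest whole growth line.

581 growth lines

Specimen A: true growth line count = 193 − 13 + 4 = 184.
Specimen A: dividing by 2 growth lines per year: 184 / 2 = 92 years.
A: Extension rate ≈ 40.8 / 92 = 0.443 mm/yr.
Specimen B: 128.6 mm / 0.443 mm per year = 290.29 years; at 2 growth lines per year that is 290.29 × 2 ≈ 581 growth lines.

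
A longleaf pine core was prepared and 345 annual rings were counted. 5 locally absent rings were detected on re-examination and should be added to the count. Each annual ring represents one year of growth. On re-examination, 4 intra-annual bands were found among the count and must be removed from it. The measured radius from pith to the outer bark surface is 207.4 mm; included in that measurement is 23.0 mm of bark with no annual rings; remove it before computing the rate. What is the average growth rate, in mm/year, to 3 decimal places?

True annual ring count = 345 − 4 + 5 = 346.
The growth record spans 207.4 − 23.0 = 184.4 mm.
Extension rate ≈ 184.4 / 346 = 0.533 mm/year.

0.533 mm/year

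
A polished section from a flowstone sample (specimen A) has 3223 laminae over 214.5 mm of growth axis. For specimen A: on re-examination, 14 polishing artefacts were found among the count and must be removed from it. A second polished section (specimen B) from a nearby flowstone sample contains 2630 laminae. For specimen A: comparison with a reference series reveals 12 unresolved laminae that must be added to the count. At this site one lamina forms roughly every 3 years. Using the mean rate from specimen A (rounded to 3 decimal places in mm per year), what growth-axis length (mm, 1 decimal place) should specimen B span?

173.6 mm

Specimen A: adjusted count: 3223 − 14 + 12 = 3221 laminae.
Specimen A: 3221 laminae at 3 years each span 3221 × 3 = 9663 years.
A: 214.5 mm over 9663 years gives 214.5 / 9663 ≈ 0.022 mm/year.
Specimen B: 2630 laminae at 3 years each span 2630 × 3 = 7890 years. B's length ≈ 0.022 × 7890 = 173.6 mm.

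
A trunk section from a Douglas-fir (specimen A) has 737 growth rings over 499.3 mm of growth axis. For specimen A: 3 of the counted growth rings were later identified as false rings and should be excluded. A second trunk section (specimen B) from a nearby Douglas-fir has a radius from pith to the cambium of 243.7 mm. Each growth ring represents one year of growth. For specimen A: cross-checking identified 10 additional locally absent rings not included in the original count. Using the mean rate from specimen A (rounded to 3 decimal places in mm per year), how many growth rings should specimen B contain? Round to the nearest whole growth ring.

363 growth rings

Specimen A: true growth ring count = 737 − 3 + 10 = 744.
A: Mean rate = 499.3 mm / 744 years ≈ 0.671 mm/year.
For B, 243.7 / 0.671 = 363.19 years ≈ 363 growth rings.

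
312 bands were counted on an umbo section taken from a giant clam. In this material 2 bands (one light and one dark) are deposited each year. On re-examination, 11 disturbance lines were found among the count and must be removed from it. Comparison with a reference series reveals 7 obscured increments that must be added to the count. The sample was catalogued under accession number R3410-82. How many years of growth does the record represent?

Correcting the raw count gives 312 − 11 + 7 = 308 true bands.
308 bands at 2 per year is 308 / 2 = 154 years.

154 years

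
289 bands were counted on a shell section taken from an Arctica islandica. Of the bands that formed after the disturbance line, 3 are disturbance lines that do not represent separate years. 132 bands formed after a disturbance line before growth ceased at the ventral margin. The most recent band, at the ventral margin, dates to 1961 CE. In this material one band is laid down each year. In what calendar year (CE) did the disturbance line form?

1832 CE

132 bands post-date the disturbance line.
Excluding 3 false bands: 132 − 3 = 129.
1961 − 129 = 1832 CE.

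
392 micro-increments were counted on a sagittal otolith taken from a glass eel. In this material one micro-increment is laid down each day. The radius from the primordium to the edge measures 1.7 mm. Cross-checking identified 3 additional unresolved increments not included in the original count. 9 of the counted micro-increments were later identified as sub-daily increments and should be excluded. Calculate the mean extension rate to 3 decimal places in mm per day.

Correcting the raw count gives 392 − 9 + 3 = 386 true micro-increments.
1.7 mm over 386 days gives 1.7 / 386 ≈ 0.004 mm per day.

0.004 mm per day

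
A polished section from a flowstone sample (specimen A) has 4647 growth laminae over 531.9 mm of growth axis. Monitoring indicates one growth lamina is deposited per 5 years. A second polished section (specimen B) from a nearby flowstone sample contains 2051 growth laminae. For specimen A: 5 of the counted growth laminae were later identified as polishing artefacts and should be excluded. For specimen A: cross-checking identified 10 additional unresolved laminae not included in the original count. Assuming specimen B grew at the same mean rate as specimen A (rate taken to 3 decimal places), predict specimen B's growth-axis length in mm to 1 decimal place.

235.9 mm

Specimen A: adjusted count: 4647 − 5 + 10 = 4652 growth laminae.
Specimen A: at 5 years per growth lamina, 4652 × 5 = 23260 years.
A: Mean rate = 531.9 mm / 23260 years ≈ 0.023 mm per year.
Specimen B: multiplying by 5 years per growth lamina: 2051 × 5 = 10255 years. Length of B = 0.023 × 10255 = 235.9 mm.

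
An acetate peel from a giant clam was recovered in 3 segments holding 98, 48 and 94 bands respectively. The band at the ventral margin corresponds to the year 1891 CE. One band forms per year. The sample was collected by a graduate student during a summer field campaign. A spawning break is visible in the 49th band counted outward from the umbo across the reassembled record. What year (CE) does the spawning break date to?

Total bands = 98 + 48 + 94 = 240.
240 − 49 = 191 bands lie beyond the spawning break toward the ventral margin.
The band at the ventral margin is 1891 CE, so the spawning break dates to 1891 − 191 = 1700 CE.

1700 CE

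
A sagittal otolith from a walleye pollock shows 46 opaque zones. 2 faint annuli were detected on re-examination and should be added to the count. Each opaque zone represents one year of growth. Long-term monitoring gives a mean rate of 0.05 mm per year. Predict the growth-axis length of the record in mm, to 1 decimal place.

After corrections the count is 46 + 2 = 48 opaque zones.
48 years at 0.05 mm/year gives 0.05 × 48 = 2.4 mm.

2.4 mm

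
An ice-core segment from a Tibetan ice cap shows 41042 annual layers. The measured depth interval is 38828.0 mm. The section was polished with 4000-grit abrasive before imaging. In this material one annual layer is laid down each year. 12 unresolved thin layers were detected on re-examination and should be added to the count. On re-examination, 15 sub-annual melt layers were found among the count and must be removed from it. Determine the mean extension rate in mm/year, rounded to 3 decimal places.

0.946 mm/year

After corrections the count is 41042 − 15 + 12 = 41039 annual layers.
Mean rate = 38828.0 mm / 41039 years ≈ 0.946 mm/year.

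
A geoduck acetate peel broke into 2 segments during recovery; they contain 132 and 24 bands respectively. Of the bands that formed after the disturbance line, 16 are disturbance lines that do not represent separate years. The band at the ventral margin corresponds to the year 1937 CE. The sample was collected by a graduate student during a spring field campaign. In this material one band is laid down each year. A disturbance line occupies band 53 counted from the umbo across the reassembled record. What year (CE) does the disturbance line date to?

1850 CE

Total bands = 132 + 24 = 156.
Between band 53 and the ventral margin there are 156 − 53 = 103 bands.
Removing the 16 false bands leaves 103 − 16 = 87 true bands beyond the disturbance line.
1937 − 87 = 1850 CE.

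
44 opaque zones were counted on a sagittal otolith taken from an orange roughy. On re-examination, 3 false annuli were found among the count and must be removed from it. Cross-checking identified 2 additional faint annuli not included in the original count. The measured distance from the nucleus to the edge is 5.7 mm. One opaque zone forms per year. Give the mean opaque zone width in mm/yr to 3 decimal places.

0.133 mm/yr

True opaque zone count = 44 − 3 + 2 = 43.
Mean rate = 5.7 mm / 43 years ≈ 0.133 mm/yr.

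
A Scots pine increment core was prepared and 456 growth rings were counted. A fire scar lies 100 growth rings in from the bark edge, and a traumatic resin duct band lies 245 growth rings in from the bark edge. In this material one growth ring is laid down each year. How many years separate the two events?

145 years

245 − 100 = 145 growth rings lie between the two events.
One growth ring per year makes the interval 145 years.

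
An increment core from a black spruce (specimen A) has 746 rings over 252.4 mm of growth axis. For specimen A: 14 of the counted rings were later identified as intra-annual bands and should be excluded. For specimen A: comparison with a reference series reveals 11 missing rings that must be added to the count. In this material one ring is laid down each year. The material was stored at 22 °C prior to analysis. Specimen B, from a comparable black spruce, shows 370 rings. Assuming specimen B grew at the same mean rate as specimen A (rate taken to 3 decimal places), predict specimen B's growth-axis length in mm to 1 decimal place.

125.8 mm

Specimen A: true ring count = 746 − 14 + 11 = 743.
A: Extension rate ≈ 252.4 / 743 = 0.340 mm/year.
B's length ≈ 0.340 × 370 = 125.8 mm.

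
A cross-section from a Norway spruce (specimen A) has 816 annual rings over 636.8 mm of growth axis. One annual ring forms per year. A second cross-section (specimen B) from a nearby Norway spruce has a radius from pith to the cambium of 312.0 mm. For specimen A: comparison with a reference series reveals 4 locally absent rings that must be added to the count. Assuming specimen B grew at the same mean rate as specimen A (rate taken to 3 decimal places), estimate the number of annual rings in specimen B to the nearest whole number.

402 annual rings

Specimen A: correcting the raw count gives 816 + 4 = 820 true annual rings.
A: Extension rate ≈ 636.8 / 820 = 0.777 mm/yr.
For B, 312.0 / 0.777 = 401.54 years ≈ 402 annual rings.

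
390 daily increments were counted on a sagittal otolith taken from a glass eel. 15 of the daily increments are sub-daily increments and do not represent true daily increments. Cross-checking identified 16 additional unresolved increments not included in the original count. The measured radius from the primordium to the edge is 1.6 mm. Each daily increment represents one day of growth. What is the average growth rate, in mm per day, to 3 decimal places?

After corrections the count is 390 − 15 + 16 = 391 daily increments.
1.6 mm over 391 days gives 1.6 / 391 ≈ 0.004 mm per day.

0.004 mm per day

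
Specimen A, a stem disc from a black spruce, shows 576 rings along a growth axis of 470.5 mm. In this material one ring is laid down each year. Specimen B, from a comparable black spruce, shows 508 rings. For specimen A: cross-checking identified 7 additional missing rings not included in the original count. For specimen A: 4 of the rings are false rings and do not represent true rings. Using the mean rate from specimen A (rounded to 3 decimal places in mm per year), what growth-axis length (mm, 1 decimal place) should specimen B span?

413.0 mm

Specimen A: adjusted count: 576 − 4 + 7 = 579 rings.
A: Mean rate = 470.5 mm / 579 years ≈ 0.813 mm per year.
Length of B = 0.813 × 508 = 413.0 mm.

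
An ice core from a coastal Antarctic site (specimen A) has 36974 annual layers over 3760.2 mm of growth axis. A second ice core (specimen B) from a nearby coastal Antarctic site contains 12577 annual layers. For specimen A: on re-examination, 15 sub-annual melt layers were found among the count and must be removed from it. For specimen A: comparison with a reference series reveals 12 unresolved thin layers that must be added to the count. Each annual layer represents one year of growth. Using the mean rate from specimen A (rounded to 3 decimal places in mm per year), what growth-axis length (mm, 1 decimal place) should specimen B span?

Specimen A: true annual layer count = 36974 − 15 + 12 = 36971.
A: Extension rate ≈ 3760.2 / 36971 = 0.102 mm/yr.
For B, 0.102 mm/year × 12577 years = 1282.9 mm.

1282.9 mm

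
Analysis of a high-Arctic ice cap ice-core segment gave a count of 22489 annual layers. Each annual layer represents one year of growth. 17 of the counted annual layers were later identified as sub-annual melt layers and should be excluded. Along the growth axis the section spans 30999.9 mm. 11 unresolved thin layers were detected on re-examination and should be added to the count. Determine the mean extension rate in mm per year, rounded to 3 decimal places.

1.379 mm per year

After corrections the count is 22489 − 17 + 11 = 22483 annual layers.
Extension rate ≈ 30999.9 / 22483 = 1.379 mm per year.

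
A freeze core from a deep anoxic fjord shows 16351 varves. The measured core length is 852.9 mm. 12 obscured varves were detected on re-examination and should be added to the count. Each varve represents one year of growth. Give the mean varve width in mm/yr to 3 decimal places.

True varve count = 16351 + 12 = 16363.
Extension rate ≈ 852.9 / 16363 = 0.052 mm/yr.

0.052 mm/yr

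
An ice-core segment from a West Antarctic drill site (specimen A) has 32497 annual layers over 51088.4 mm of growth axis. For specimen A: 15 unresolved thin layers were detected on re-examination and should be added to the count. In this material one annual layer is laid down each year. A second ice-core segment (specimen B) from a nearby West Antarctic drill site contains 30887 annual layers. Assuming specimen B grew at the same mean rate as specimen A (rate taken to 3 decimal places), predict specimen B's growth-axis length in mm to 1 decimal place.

Specimen A: after corrections the count is 32497 + 15 = 32512 annual layers.
A: Mean rate = 51088.4 mm / 32512 years ≈ 1.571 mm/year.
B's length ≈ 1.571 × 30887 = 48523.5 mm.

48523.5 mm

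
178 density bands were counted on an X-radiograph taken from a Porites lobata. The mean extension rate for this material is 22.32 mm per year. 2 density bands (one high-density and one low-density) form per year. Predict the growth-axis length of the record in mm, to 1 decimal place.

With 2 density bands per year, 178 / 2 = 89 years.
89 years at 22.32 mm/year gives 22.32 × 89 = 1986.5 mm.

1986.5 mm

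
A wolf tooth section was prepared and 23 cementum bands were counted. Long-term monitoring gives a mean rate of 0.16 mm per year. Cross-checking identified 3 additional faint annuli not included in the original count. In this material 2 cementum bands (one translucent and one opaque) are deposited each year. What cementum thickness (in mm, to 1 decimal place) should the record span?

2.1 mm

Correcting the raw count gives 23 + 3 = 26 true cementum bands.
With 2 cementum bands per year, 26 / 2 = 13 years.
Predicted length = 0.16 mm/year × 13 years = 2.1 mm.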